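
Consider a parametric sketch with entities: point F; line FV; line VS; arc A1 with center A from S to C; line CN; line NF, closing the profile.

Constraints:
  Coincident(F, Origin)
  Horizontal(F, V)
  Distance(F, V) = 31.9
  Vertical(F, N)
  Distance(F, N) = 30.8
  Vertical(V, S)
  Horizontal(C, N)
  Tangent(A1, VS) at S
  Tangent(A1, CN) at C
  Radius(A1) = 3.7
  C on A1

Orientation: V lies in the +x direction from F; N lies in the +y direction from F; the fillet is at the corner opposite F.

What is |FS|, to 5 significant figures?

41.857

The virtual corner opposite F is at (31.900, 30.800). The tangent condition forces AS to be normal to VS and the tangent condition forces AC to be normal to CN, with radius 3.7, so the center A sits 3.7 in from both sides at A = (28.200, 27.100). That places the tangent points at S = (31.900, 27.100) on VS and C = (28.200, 30.800) on CN. Then |FS| = |S − F| = 41.857.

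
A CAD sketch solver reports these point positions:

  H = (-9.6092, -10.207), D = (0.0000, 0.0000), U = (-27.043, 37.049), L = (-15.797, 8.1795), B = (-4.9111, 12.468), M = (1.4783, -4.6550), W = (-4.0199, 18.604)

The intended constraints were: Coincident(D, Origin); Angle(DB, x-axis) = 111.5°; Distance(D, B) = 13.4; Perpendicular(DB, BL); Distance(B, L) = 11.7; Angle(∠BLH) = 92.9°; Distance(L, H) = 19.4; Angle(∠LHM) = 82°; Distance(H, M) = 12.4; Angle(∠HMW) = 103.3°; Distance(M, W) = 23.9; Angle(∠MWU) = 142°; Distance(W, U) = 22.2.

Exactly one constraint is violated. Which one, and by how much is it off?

Distance(W, U) = 22.2 — off by 7.30.

D = (0.00, 0.00) ✓; DB at 111.5° ✓; |DB| = 13.40 ✓; ∠(DB, BL) = 90.00° ✓; |BL| = 11.70 ✓; ∠BLH = 92.90° ✓; |LH| = 19.40 ✓; ∠LHM = 82.00° ✓; |HM| = 12.40 ✓; ∠HMW = 103.3° ✓; |MW| = 23.90 ✓; ∠MWU = 142.0° ✓; |WU| = 29.50 ✗.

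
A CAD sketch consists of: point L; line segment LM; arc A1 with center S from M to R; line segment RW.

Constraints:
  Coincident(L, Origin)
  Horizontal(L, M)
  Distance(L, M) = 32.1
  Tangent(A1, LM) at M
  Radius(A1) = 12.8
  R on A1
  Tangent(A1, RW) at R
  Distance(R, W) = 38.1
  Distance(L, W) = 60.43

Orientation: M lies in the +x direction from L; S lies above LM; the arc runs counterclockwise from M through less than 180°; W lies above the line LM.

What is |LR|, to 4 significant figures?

47.36

Checks: |SM| = 12.80 ✓; |SR| = 12.80 ✓; ∠(SR, RW) = 90.00° ✓; |RW| = 38.10 ✓; |LW| = 60.43 ✓.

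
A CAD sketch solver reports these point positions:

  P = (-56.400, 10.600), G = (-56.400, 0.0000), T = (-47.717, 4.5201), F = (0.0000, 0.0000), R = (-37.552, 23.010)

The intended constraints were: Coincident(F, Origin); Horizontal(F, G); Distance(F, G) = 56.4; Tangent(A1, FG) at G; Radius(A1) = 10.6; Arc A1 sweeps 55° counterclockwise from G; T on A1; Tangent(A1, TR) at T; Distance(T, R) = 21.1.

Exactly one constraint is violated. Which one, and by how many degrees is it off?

Tangent(A1, TR) at T — off by 6.20°.

F = (0.00, 0.00) ✓; F.y = 0.00, G.y = 0.00 ✓; |FG| = 56.40 ✓; ∠(PG, GF) = 90.00° ✓; |PG| = 10.60 ✓; bearing(P→T) − bearing(P→G) = 55.00° ✓; |PT| = 10.60 ✓; ∠(PT, TR) = 83.80° ✗; |TR| = 21.10 ✓.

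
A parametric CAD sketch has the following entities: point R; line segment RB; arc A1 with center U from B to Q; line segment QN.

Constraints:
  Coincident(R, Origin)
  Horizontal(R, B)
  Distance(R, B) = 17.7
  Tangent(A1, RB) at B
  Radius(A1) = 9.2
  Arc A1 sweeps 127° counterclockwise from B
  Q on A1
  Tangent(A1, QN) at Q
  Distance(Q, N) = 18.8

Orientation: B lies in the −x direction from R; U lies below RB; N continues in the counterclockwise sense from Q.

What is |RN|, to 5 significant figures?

32.768

R is at the origin; RB is horizontal with |RB| = 17.7 and B on the −x side, so B = (-17.700, 0.0000). The tangent condition forces UB to be normal to RB, so U = B + (0, -9.2) = (-17.700, -9.2000). On A1, B sits at bearing 90° from U; a 127° counterclockwise sweep puts Q at bearing 217°, so Q = U + 9.2·(cos 217°, sin 217°) = (-25.047, -14.737). Tangency of A1 to QN means the radius UQ is perpendicular to QN, so QN runs along (−sin 217°, cos 217°); with |QN| = 18.8, N = (-13.733, -29.751). Then |RN| = |N − R| = 32.768.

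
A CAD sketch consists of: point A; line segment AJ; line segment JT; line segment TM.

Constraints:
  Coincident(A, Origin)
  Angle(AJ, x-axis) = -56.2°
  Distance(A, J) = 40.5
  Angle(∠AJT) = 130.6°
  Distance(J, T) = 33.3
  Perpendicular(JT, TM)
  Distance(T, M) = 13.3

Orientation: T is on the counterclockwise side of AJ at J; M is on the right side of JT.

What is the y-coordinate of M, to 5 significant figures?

-50.804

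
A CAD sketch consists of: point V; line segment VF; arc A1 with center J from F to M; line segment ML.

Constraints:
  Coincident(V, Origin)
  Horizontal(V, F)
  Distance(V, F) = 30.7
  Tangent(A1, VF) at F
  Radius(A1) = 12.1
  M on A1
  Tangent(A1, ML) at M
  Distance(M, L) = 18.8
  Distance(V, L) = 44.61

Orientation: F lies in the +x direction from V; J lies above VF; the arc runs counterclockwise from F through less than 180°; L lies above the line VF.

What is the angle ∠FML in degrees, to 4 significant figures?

115.8°

V is at the origin; VF is horizontal with |VF| = 30.7 and F on the +x side, so F = (30.70, 0.000). A1 meets VF tangentially, so JF is at right angles to VF, so J = F + (0, 12.1) = (30.70, 12.10). Since JM ⟂ ML (tangency), |JL| = √(12.1² + 18.8²) = 22.36 regardless of where M sits on A1. So L lies on both circle(V, 44.61) and circle(J, 22.36); the above-VF intersection is L = (28.47, 34.35). M is the foot of the tangent from L: M = (40.17, 19.63).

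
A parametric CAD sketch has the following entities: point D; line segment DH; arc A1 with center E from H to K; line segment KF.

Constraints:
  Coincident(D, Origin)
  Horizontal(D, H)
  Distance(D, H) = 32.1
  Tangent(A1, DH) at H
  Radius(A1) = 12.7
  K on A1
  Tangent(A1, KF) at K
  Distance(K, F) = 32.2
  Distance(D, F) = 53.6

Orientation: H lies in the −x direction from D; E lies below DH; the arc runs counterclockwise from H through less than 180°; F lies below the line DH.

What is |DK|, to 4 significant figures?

47.08

Checks: |EK| = 12.70 ✓; ∠(EK, KF) = 90.00° ✓; |KF| = 32.20 ✓; |DF| = 53.60 ✓.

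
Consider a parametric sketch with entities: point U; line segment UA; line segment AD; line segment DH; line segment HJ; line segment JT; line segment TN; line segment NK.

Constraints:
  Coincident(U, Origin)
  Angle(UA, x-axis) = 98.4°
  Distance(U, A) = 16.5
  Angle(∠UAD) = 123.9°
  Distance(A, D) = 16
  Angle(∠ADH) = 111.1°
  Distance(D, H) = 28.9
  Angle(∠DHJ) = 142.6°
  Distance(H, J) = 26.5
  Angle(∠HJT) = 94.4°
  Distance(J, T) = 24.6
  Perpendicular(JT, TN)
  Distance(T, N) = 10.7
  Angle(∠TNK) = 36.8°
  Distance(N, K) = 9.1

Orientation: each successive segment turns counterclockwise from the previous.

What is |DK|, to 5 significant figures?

47.559

U is at the origin; UA runs at 98.4° with length 16.5, so A = (-2.4104, 16.323). ∠UAD = 123.9° gives AD at 154.50° from the x-axis; with |AD| = 16.0, D = (-16.852, 23.211). ∠ADH = 111.1° gives DH at -136.60° from the x-axis; with |DH| = 28.9, H = (-37.850, 3.3543). ∠DHJ = 142.6° gives HJ at -99.200° from the x-axis; with |HJ| = 26.5, J = (-42.087, -22.805). ∠HJT = 94.4° gives JT at -13.600° from the x-axis; with |JT| = 24.6, T = (-18.176, -28.589). JT is perpendicular to TN, so TN runs at 76.400°; with |TN| = 10.7, N = (-15.660, -18.189). ∠TNK = 36.8° gives NK at -140.40° from the x-axis; with |NK| = 9.1, K = (-22.672, -23.990). Then |DK| = |K − D| = 47.559.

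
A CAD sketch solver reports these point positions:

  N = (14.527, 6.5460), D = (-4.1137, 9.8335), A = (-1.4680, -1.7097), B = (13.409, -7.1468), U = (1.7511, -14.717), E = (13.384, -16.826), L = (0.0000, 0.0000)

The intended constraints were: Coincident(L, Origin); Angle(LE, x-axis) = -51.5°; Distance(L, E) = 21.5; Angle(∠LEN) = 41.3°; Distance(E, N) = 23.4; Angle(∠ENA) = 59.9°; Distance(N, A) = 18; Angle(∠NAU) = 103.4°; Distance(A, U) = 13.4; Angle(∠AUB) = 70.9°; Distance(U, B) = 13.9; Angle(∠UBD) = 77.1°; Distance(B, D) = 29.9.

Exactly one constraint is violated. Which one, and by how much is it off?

Distance(B, D) = 29.9 — off by 5.50.

L = (0.00, 0.00) ✓; LE at -51.50° ✓; |LE| = 21.50 ✓; ∠LEN = 41.30° ✓; |EN| = 23.40 ✓; ∠ENA = 59.90° ✓; |NA| = 18.00 ✓; ∠NAU = 103.4° ✓; |AU| = 13.40 ✓; ∠AUB = 70.90° ✓; |UB| = 13.90 ✓; ∠UBD = 77.10° ✓; |BD| = 24.40 ✗.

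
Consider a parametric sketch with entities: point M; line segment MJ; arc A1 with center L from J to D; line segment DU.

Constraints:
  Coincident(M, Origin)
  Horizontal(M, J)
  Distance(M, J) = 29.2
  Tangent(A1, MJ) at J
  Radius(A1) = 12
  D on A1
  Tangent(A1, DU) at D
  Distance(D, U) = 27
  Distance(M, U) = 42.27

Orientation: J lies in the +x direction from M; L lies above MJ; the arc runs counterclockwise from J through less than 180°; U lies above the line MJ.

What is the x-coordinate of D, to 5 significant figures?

37.096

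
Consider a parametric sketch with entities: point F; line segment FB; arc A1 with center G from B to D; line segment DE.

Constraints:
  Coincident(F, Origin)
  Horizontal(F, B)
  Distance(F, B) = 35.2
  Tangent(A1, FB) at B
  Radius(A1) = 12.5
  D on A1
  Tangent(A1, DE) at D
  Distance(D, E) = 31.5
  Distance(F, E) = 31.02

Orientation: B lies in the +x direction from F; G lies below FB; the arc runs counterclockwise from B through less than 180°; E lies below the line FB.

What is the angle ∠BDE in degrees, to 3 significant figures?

153°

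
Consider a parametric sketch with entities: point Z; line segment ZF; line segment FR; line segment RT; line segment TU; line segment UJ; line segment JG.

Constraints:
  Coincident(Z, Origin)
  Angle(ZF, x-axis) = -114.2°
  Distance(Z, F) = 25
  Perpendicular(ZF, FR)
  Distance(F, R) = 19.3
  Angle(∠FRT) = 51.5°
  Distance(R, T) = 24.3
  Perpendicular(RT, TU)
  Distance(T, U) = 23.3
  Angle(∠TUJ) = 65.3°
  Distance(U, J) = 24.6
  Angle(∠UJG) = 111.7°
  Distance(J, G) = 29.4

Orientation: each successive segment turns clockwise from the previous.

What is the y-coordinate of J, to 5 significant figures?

-25.567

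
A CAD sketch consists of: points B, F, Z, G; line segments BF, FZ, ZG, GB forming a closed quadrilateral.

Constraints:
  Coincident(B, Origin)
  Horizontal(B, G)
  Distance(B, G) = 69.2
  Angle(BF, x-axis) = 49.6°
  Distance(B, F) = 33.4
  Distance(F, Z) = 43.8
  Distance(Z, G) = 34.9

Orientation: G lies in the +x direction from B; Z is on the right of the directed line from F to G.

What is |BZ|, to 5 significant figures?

40.785

Checks: |FZ| = 43.80 ✓; |ZG| = 34.90 ✓.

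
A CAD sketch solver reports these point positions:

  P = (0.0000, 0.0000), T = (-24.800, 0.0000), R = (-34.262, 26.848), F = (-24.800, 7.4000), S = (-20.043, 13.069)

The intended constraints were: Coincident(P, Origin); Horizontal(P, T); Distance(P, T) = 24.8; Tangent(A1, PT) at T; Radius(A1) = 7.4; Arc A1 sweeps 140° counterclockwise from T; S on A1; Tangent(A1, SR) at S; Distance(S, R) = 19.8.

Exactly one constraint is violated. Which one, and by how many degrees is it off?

Tangent(A1, SR) at S — off by 4.10°.

P = (0.00, 0.00) ✓; P.y = 0.00, T.y = 0.00 ✓; |PT| = 24.80 ✓; ∠(FT, TP) = 90.00° ✓; |FT| = 7.400 ✓; bearing(F→S) − bearing(F→T) = 140.0° ✓; |FS| = 7.400 ✓; ∠(FS, SR) = 94.10° ✗; |SR| = 19.80 ✓.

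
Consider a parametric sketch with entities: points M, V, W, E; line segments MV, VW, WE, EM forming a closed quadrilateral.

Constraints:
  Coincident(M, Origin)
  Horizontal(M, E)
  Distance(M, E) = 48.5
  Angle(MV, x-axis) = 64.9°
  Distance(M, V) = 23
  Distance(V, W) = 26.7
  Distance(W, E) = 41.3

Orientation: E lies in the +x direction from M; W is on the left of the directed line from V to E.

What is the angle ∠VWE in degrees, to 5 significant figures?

77.330°

Checks: |VW| = 26.70 ✓; |WE| = 41.30 ✓.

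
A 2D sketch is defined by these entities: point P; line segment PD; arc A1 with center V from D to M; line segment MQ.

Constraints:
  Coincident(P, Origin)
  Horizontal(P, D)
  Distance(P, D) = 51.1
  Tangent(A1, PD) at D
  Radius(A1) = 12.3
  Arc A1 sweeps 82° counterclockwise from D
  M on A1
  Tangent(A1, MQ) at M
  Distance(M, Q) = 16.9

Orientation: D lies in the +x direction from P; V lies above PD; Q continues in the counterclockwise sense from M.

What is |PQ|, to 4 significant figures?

71.09

P is at the origin; PD is horizontal with |PD| = 51.1 and D on the +x side, so D = (51.10, 0.000). Tangency of A1 to PD means the radius VD is perpendicular to PD, so V = D + (0, 12.3) = (51.10, 12.30). On A1, D sits at bearing -90° from V; an 82° counterclockwise sweep puts M at bearing -8°, so M = V + 12.3·(cos -8°, sin -8°) = (63.28, 10.59). Tangency of A1 to MQ means the radius VM is perpendicular to MQ, so MQ runs along (−sin -8°, cos -8°); with |MQ| = 16.9, Q = (65.63, 27.32). Then |PQ| = |Q − P| = 71.09.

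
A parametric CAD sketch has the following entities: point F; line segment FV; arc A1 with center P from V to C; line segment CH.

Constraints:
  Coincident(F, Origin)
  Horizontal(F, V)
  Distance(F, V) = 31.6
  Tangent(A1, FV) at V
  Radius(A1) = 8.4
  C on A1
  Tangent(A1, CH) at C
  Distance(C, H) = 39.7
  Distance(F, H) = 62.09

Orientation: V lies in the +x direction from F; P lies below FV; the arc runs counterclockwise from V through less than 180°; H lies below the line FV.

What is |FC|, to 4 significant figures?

26.52

F is at the origin; FV is horizontal with |FV| = 31.6 and V on the +x side, so V = (31.60, 0.000). The tangent condition forces PV to be normal to FV, so P = V + (0, -8.4) = (31.60, -8.400). Since PC ⟂ CH (tangency), |PH| = √(8.4² + 39.7²) = 40.58 regardless of where C sits on A1. So H lies on both circle(F, 62.09) and circle(P, 40.58); the below-FV intersection is H = (39.02, -48.29). C is the foot of the tangent from H: C = (23.84, -11.61).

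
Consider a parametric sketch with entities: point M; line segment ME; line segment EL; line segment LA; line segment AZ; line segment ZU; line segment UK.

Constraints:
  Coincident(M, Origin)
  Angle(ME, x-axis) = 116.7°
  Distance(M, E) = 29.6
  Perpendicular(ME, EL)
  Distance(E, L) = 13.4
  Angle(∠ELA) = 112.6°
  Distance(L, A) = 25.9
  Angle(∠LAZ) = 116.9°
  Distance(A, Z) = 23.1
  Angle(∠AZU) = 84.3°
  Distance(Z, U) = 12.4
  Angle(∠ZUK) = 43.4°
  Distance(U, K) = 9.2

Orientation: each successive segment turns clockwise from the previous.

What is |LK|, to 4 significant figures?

33.27

M is at the origin; ME runs at 116.7° with length 29.6, so E = (-13.30, 26.44). The perpendicularity gives EL at right angles to ME, so EL runs at 26.70°; with |EL| = 13.4, L = (-1.329, 32.46). ∠ELA = 112.6° gives LA at -40.70° from the x-axis; with |LA| = 25.9, A = (18.31, 15.58). ∠LAZ = 116.9° gives AZ at -103.8° from the x-axis; with |AZ| = 23.1, Z = (12.80, -6.858). ∠AZU = 84.3° gives ZU at 160.5° from the x-axis; with |ZU| = 12.4, U = (1.108, -2.719). ∠ZUK = 43.4° gives UK at 23.90° from the x-axis; with |UK| = 9.2, K = (9.519, 1.009). Then |LK| = |K − L| = 33.27.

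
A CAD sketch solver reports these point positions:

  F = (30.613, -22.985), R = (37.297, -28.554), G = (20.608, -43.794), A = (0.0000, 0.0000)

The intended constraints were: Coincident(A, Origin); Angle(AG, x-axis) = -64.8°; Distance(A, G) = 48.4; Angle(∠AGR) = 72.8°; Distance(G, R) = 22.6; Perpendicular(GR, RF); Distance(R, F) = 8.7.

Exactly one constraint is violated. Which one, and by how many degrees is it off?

Perpendicular(GR, RF) — off by 7.80°.

A = (0.00, 0.00) ✓; AG at -64.80° ✓; |AG| = 48.40 ✓; ∠AGR = 72.80° ✓; |GR| = 22.60 ✓; ∠(GR, RF) = 97.80° ✗; |RF| = 8.700 ✓.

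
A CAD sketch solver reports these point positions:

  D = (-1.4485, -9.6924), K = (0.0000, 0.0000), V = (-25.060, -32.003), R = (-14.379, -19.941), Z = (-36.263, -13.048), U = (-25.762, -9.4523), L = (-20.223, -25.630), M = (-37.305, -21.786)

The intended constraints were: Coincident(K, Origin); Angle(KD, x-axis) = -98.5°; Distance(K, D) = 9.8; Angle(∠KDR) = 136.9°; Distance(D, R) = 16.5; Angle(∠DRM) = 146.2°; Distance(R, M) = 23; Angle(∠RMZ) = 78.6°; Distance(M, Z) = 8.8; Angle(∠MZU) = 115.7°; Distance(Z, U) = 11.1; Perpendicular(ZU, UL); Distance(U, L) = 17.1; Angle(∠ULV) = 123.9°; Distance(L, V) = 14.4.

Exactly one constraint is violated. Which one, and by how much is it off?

Distance(L, V) = 14.4 — off by 6.40.

K = (0.00, 0.00) ✓; KD at -98.50° ✓; |KD| = 9.800 ✓; ∠KDR = 136.9° ✓; |DR| = 16.50 ✓; ∠DRM = 146.2° ✓; |RM| = 23.00 ✓; ∠RMZ = 78.60° ✓; |MZ| = 8.800 ✓; ∠MZU = 115.7° ✓; |ZU| = 11.10 ✓; ∠(ZU, UL) = 90.00° ✓; |UL| = 17.10 ✓; ∠ULV = 123.9° ✓; |LV| = 8.001 ✗.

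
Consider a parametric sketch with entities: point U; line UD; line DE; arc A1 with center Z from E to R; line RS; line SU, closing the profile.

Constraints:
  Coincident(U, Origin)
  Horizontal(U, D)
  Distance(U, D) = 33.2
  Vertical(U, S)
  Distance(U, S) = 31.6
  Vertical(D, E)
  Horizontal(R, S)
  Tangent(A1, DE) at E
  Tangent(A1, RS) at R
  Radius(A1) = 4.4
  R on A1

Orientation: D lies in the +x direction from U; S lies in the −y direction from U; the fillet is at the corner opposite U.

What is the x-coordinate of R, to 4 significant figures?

28.80

U is at the origin; U and D share the same y with |UD| = 33.2 and D on the +x side, so D = (33.20, 0.000). U and S share the same x with |US| = 31.6 and S on the −y side, so S = (0.000, -31.60). The virtual corner opposite U is at (33.20, -31.60). A1 meets DE tangentially, so ZE is at right angles to DE and since A1 is tangent to RS there, ZR ⟂ RS, with radius 4.4, so the center Z sits 4.4 in from both sides at Z = (28.80, -27.20). That places the tangent points at E = (33.20, -27.20) on DE and R = (28.80, -31.60) on RS. So R.x = 28.80.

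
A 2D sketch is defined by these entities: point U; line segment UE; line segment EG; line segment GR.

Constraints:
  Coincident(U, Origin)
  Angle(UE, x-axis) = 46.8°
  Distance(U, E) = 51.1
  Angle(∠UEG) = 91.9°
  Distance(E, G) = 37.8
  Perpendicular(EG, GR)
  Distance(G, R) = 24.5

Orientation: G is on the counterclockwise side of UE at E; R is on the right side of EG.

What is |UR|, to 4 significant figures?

85.27

U is at the origin; UE runs at 46.8° with length 51.1, so E = 51.1·(cos 46.8°, sin 46.8°) = (34.98, 37.25). ∠UEG = 91.9°, so EG runs at 46.8° + (180° − 91.9°) = 134.9° from the x-axis; with |EG| = 37.8, G = E + 37.8·(cos 134.9°, sin 134.9°) = (8.298, 64.03). EG is perpendicular to GR; with |GR| = 24.5 on the right of EG, R = G + 24.5·(0.7083, 0.7059) = (25.65, 81.32). Then |UR| = |R − U| = 85.27.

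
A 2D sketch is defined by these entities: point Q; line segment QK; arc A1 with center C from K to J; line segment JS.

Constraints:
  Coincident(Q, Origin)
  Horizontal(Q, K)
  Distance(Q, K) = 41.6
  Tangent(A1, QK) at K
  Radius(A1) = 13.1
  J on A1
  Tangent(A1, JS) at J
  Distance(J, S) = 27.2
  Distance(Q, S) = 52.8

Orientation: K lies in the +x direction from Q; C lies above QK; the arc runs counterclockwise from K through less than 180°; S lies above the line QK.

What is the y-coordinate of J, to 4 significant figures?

22.16

Q is at the origin; Q and K share the same y with |QK| = 41.6 and K on the +x side, so K = (41.60, 0.000). Tangency of A1 to QK means the radius CK is perpendicular to QK, so C = K + (0, 13.1) = (41.60, 13.10). Since CJ ⟂ JS (tangency), |CS| = √(13.1² + 27.2²) = 30.19 regardless of where J sits on A1. So S lies on both circle(Q, 52.8) and circle(C, 30.19); the above-QK intersection is S = (32.25, 41.81). J is the foot of the tangent from S: J = (51.06, 22.16).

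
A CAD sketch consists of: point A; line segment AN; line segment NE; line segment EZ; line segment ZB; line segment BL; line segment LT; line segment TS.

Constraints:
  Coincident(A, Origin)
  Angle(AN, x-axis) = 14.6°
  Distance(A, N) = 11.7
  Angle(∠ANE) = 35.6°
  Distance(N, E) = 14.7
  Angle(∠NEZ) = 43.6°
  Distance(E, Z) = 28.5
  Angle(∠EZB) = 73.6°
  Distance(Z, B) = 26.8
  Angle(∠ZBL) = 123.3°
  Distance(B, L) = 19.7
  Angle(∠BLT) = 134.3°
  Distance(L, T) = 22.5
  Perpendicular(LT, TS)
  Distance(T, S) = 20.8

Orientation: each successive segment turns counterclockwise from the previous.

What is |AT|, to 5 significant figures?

34.094

A is at the origin; AN runs at 14.6° with length 11.7, so N = (11.322, 2.9492). ∠ANE = 35.6° gives NE at 159.00° from the x-axis; with |NE| = 14.7, E = (-2.4014, 8.2172). ∠NEZ = 43.6° gives EZ at -64.600° from the x-axis; with |EZ| = 28.5, Z = (9.8232, -17.528). ∠EZB = 73.6° gives ZB at 41.800° from the x-axis; with |ZB| = 26.8, B = (29.802, 0.33523). ∠ZBL = 123.3° gives BL at 98.500° from the x-axis; with |BL| = 19.7, L = (26.890, 19.819). ∠BLT = 134.3° gives LT at 144.20° from the x-axis; with |LT| = 22.5, T = (8.6412, 32.980). Then |AT| = |T − A| = 34.094.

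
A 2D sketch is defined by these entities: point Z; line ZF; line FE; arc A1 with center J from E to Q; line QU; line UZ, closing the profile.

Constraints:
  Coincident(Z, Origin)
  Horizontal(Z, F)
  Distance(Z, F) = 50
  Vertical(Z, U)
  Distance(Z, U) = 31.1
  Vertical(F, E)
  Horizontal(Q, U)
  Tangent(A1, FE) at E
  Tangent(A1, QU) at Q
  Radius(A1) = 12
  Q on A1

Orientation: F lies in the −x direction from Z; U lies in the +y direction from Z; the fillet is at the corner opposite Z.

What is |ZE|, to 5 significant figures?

53.524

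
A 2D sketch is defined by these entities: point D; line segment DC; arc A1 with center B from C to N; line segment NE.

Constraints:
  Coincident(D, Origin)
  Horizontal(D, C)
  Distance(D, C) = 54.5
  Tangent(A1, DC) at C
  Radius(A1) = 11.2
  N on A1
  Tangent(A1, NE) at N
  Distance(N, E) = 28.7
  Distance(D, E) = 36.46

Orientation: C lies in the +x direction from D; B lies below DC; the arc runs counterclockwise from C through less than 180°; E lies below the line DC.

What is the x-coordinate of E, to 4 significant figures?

26.81

D is at the origin; DC is horizontal with |DC| = 54.5 and C on the +x side, so C = (54.50, 0.000). The tangent condition forces BC to be normal to DC, so B = C + (0, -11.2) = (54.50, -11.20). Since BN ⟂ NE (tangency), |BE| = √(11.2² + 28.7²) = 30.81 regardless of where N sits on A1. So E lies on both circle(D, 36.46) and circle(B, 30.81); the below-DC intersection is E = (26.81, -24.71). N is the foot of the tangent from E: N = (46.27, -3.608).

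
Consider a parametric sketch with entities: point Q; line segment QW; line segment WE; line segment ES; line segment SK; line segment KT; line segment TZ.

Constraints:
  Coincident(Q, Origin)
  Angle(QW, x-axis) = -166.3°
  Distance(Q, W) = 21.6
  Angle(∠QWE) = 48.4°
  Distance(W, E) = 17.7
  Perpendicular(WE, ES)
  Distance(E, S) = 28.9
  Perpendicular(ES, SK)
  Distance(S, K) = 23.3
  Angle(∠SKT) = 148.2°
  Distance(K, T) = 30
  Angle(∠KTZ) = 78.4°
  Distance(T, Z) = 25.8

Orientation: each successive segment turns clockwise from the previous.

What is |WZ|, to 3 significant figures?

14.5

Q is at the origin; QW runs at -166.3° with length 21.6, so W = (-21.0, -5.12). ∠QWE = 48.4° gives WE at 62.1° from the x-axis; with |WE| = 17.7, E = (-12.7, 10.5). WE is perpendicular to ES, so ES runs at -27.9°; with |ES| = 28.9, S = (12.8, -3.00). The perpendicularity gives SK at right angles to ES, so SK runs at -118°; with |SK| = 23.3, K = (1.93, -23.6). ∠SKT = 148.2° gives KT at -150° from the x-axis; with |KT| = 30.0, T = (-24.0, -38.7). ∠KTZ = 78.4° gives TZ at 109° from the x-axis; with |TZ| = 25.8, Z = (-32.2, -14.3). Then |WZ| = |Z − W| = 14.5.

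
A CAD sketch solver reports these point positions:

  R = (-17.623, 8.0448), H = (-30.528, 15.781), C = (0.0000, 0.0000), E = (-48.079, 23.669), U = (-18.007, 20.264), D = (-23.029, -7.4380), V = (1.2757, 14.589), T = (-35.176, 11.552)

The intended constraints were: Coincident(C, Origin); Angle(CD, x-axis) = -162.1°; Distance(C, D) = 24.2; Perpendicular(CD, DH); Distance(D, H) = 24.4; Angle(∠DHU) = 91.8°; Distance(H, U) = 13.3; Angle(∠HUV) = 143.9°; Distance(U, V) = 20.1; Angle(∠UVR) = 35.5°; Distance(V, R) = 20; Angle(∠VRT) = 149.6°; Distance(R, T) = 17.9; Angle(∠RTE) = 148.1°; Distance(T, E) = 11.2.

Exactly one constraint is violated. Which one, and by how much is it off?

Distance(T, E) = 11.2 — off by 6.50.

C = (0.00, 0.00) ✓; CD at -162.1° ✓; |CD| = 24.20 ✓; ∠(CD, DH) = 90.00° ✓; |DH| = 24.40 ✓; ∠DHU = 91.80° ✓; |HU| = 13.30 ✓; ∠HUV = 143.9° ✓; |UV| = 20.10 ✓; ∠UVR = 35.50° ✓; |VR| = 20.00 ✓; ∠VRT = 149.6° ✓; |RT| = 17.90 ✓; ∠RTE = 148.1° ✓; |TE| = 17.70 ✗.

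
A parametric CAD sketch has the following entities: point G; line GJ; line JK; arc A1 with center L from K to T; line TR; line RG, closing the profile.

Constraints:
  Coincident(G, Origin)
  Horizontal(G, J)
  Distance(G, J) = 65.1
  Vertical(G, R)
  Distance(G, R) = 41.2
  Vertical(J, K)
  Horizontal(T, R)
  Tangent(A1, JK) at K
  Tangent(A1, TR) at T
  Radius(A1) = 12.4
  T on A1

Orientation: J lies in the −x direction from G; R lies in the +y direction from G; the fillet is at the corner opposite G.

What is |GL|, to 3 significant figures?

60.1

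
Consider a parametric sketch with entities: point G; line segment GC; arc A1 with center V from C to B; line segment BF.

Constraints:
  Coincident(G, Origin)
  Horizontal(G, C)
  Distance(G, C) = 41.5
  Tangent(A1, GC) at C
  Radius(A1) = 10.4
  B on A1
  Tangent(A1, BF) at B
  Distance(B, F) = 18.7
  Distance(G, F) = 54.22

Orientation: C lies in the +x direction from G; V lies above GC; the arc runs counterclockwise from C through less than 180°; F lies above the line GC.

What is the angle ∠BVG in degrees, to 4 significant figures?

171.8°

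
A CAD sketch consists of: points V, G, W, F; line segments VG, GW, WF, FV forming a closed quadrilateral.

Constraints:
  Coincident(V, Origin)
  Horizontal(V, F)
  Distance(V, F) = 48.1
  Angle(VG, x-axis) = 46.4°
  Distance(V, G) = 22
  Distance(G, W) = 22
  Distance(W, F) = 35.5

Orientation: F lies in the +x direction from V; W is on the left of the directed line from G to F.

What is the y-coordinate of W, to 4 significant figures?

31.15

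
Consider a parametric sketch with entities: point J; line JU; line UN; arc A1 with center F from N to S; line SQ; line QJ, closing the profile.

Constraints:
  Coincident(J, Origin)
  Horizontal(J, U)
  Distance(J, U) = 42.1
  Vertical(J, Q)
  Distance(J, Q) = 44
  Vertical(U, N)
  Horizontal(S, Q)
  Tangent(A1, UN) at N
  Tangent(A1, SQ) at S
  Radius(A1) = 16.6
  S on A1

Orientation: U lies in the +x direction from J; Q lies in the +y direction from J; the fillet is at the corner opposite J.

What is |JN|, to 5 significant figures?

50.231

The virtual corner opposite J is at (42.100, 44.000). Tangency of A1 to UN means the radius FN is perpendicular to UN and the tangent condition forces FS to be normal to SQ, with radius 16.6, so the center F sits 16.6 in from both sides at F = (25.500, 27.400). That places the tangent points at N = (42.100, 27.400) on UN and S = (25.500, 44.000) on SQ. Then |JN| = |N − J| = 50.231.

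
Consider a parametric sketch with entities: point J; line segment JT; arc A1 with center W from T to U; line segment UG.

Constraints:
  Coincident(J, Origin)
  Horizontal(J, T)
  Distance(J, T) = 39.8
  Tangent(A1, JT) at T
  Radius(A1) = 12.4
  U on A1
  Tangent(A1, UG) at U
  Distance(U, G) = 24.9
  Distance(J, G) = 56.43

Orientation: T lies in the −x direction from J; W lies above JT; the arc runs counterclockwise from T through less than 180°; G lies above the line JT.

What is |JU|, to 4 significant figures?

33.76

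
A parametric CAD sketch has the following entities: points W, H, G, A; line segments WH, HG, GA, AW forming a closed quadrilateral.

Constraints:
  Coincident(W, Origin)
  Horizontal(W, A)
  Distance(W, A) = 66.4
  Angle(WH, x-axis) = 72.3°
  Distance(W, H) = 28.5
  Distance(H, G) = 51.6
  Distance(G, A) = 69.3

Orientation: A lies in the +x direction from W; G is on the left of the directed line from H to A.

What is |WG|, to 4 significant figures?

78.42

Checks: |HG| = 51.60 ✓; |GA| = 69.30 ✓.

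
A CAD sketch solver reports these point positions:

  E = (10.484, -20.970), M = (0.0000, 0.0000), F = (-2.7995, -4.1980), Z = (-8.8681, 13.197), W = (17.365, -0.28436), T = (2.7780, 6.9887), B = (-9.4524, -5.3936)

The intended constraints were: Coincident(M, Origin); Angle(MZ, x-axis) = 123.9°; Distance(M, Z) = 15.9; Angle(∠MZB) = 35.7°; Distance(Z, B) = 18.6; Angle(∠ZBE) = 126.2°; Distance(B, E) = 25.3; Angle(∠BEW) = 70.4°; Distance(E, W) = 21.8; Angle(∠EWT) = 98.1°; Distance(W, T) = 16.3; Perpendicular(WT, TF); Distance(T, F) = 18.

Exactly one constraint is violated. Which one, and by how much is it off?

Distance(T, F) = 18 — off by 5.50.

M = (0.00, 0.00) ✓; MZ at 123.9° ✓; |MZ| = 15.90 ✓; ∠MZB = 35.70° ✓; |ZB| = 18.60 ✓; ∠ZBE = 126.2° ✓; |BE| = 25.30 ✓; ∠BEW = 70.40° ✓; |EW| = 21.80 ✓; ∠EWT = 98.10° ✓; |WT| = 16.30 ✓; ∠(WT, TF) = 90.00° ✓; |TF| = 12.50 ✗.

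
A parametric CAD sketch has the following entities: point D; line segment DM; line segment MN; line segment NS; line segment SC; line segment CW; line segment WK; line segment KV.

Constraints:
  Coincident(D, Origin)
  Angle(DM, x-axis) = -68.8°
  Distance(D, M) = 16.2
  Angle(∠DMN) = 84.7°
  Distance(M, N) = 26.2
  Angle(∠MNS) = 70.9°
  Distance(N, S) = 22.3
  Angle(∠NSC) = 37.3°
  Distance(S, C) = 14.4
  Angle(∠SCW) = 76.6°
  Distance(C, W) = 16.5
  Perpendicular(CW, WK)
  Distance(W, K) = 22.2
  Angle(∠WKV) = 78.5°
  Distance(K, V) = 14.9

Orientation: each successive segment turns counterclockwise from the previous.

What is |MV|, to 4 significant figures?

31.90

D is at the origin; DM runs at -68.8° with length 16.2, so M = (5.858, -15.10). ∠DMN = 84.7° gives MN at 26.50° from the x-axis; with |MN| = 26.2, N = (29.31, -3.413). ∠MNS = 70.9° gives NS at 135.6° from the x-axis; with |NS| = 22.3, S = (13.37, 12.19). ∠NSC = 37.3° gives SC at -81.70° from the x-axis; with |SC| = 14.4, C = (15.45, -2.060). ∠SCW = 76.6° gives CW at 21.70° from the x-axis; with |CW| = 16.5, W = (30.78, 4.041). CW ⟂ WK, so WK runs at 111.7°; with |WK| = 22.2, K = (22.57, 24.67). ∠WKV = 78.5° gives KV at -146.8° from the x-axis; with |KV| = 14.9, V = (10.11, 16.51). Then |MV| = |V − M| = 31.90.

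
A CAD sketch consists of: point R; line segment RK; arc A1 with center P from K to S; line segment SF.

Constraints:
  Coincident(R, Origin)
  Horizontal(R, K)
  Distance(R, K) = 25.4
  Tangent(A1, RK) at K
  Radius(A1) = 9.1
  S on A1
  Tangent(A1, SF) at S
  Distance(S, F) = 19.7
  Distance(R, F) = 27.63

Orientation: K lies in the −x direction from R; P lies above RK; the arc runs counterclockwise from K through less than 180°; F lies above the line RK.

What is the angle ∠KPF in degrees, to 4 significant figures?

138.5°

R is at the origin; R and K share the same y with |RK| = 25.4 and K on the −x side, so K = (-25.40, 0.000). The tangent condition forces PK to be normal to RK, so P = K + (0, 9.1) = (-25.40, 9.100). Since PS ⟂ SF (tangency), |PF| = √(9.1² + 19.7²) = 21.70 regardless of where S sits on A1. So F lies on both circle(R, 27.63) and circle(P, 21.70); the above-RK intersection is F = (-11.01, 25.34). S is the foot of the tangent from F: S = (-16.69, 6.478).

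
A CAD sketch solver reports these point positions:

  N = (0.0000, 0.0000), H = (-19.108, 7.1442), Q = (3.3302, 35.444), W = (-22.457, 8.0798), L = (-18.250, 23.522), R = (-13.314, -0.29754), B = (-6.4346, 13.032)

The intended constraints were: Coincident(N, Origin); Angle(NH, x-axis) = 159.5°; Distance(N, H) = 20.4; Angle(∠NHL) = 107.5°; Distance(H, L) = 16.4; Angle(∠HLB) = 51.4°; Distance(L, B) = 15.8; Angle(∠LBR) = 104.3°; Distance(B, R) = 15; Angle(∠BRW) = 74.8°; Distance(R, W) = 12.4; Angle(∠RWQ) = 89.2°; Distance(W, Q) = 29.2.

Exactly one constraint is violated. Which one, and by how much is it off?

Distance(W, Q) = 29.2 — off by 8.40.

N = (0.00, 0.00) ✓; NH at 159.5° ✓; |NH| = 20.40 ✓; ∠NHL = 107.5° ✓; |HL| = 16.40 ✓; ∠HLB = 51.40° ✓; |LB| = 15.80 ✓; ∠LBR = 104.3° ✓; |BR| = 15.00 ✓; ∠BRW = 74.80° ✓; |RW| = 12.40 ✓; ∠RWQ = 89.20° ✓; |WQ| = 37.60 ✗.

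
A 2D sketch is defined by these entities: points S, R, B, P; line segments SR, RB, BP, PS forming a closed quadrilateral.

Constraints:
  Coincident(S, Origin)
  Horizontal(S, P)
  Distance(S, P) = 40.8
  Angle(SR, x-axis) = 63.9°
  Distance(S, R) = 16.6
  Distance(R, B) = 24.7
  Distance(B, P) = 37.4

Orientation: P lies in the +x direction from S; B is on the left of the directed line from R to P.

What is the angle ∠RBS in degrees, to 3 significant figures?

6.32°

Checks: |RB| = 24.70 ✓; |BP| = 37.40 ✓.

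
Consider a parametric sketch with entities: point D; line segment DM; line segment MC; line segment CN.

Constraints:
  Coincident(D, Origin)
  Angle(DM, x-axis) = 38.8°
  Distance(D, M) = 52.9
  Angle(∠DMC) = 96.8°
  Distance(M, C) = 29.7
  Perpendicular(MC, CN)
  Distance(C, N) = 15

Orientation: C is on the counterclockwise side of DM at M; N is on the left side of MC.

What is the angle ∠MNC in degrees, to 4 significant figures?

63.20°

∠DMC = 96.8°, so MC runs at 38.8° + (180° − 96.8°) = 122.0° from the x-axis; with |MC| = 29.7, C = M + 29.7·(cos 122.0°, sin 122.0°) = (25.49, 58.33). The perpendicularity gives CN at right angles to MC; with |CN| = 15.0 on the left of MC, N = C + 15.0·(-0.8480, -0.5299) = (12.77, 50.39). Then cos ∠MNC = NM·NC / (|NM||NC|), giving 63.20°.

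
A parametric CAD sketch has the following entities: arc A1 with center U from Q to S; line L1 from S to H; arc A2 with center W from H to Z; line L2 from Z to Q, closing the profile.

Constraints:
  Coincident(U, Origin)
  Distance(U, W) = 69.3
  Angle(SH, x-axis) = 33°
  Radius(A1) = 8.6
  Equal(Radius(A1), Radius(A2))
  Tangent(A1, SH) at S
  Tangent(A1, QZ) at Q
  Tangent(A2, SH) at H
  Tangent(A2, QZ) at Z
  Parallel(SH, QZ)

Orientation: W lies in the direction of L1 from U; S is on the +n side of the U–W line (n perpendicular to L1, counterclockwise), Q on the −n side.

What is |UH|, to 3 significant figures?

69.8

Tangency of A1 to both parallel lines with radius 8.6 puts S and Q at U ± 8.6·n: S = (-4.68, 7.21), Q = (4.68, -7.21). Equal radii place H and Z the same way about W: H = W + 8.6·n = (53.4, 45.0), Z = W − 8.6·n = (62.8, 30.5). Then |UH| = |H − U| = 69.8.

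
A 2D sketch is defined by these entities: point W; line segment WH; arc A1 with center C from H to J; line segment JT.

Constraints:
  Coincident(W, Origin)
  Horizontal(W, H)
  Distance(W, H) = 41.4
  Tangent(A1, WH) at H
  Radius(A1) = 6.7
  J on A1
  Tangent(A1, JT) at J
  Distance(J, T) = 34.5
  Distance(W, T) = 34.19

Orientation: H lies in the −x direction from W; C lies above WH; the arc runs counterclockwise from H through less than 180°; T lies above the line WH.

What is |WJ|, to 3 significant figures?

36.1

Checks: ∠(CH, HW) = 90.00° ✓; |CJ| = 6.700 ✓; ∠(CJ, JT) = 90.00° ✓; |JT| = 34.50 ✓; |WT| = 34.19 ✓.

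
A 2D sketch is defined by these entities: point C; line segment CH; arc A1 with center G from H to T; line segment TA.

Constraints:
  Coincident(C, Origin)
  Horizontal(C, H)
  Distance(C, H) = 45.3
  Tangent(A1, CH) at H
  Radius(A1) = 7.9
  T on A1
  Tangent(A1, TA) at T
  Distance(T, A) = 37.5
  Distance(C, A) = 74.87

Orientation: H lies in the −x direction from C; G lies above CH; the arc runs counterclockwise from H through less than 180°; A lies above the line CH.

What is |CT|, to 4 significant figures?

41.00

C is at the origin; C and H share the same y with |CH| = 45.3 and H on the −x side, so H = (-45.30, 0.000). Since A1 is tangent to CH there, GH ⟂ CH, so G = H + (0, 7.9) = (-45.30, 7.900). Since GT ⟂ TA (tangency), |GA| = √(7.9² + 37.5²) = 38.32 regardless of where T sits on A1. So A lies on both circle(C, 74.87) and circle(G, 38.32); the above-CH intersection is A = (-61.57, 42.60). T is the foot of the tangent from A: T = (-38.99, 12.66).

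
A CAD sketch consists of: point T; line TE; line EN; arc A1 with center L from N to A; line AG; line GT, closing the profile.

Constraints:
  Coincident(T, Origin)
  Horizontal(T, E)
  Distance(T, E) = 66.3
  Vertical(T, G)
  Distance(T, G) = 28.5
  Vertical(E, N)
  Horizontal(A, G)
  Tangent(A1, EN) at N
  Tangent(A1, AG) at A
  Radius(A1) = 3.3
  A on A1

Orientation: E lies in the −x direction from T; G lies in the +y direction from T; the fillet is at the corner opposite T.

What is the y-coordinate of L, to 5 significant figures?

25.200

T is at the origin; T and E share the same y with |TE| = 66.3 and E on the −x side, so E = (-66.300, 0.0000). TG is vertical with |TG| = 28.5 and G on the +y side, so G = (0.0000, 28.500). The virtual corner opposite T is at (-66.300, 28.500). Tangency of A1 to EN means the radius LN is perpendicular to EN and tangency of A1 to AG means the radius LA is perpendicular to AG, with radius 3.3, so the center L sits 3.3 in from both sides at L = (-63.000, 25.200). So L.y = 25.200.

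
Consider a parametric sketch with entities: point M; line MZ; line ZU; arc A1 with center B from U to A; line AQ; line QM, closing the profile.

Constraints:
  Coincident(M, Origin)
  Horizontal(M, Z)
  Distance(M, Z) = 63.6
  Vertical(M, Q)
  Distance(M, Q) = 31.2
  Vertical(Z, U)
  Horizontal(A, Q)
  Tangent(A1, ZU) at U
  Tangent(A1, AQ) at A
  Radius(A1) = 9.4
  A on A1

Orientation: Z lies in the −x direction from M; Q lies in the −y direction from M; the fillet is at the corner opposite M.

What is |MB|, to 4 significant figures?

58.42

M and Q share the same x with |MQ| = 31.2 and Q on the −y side, so Q = (0.000, -31.20). The virtual corner opposite M is at (-63.60, -31.20). Since A1 is tangent to ZU there, BU ⟂ ZU and tangency of A1 to AQ means the radius BA is perpendicular to AQ, with radius 9.4, so the center B sits 9.4 in from both sides at B = (-54.20, -21.80). Then |MB| = |B − M| = 58.42.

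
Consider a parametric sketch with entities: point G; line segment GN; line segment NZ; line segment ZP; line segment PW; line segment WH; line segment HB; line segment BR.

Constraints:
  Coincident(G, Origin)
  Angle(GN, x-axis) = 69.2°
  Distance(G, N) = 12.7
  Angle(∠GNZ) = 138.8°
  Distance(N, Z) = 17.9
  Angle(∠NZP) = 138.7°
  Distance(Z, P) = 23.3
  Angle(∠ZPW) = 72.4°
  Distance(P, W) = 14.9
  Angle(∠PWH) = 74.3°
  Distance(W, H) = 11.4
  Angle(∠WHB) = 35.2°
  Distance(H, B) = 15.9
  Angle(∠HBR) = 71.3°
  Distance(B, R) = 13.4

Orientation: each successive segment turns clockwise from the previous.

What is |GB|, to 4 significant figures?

43.70

∠PWH = 74.3° gives WH at 133.4° from the x-axis; with |WH| = 11.4, H = (27.51, 10.41). ∠WHB = 35.2° gives HB at -11.40° from the x-axis; with |HB| = 15.9, B = (43.09, 7.271). Then |GB| = |B − G| = 43.70.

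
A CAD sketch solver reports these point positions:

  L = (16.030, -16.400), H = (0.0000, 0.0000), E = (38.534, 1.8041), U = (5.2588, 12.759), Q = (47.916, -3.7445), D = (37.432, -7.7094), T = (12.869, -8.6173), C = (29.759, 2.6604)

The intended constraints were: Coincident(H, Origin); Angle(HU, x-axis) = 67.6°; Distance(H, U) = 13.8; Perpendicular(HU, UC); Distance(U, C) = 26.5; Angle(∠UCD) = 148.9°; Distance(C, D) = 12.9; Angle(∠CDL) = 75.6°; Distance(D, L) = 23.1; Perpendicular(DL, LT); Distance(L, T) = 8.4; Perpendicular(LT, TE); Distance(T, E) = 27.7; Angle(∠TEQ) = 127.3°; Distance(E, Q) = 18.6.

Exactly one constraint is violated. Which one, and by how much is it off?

Distance(E, Q) = 18.6 — off by 7.70.

H = (0.00, 0.00) ✓; HU at 67.60° ✓; |HU| = 13.80 ✓; ∠(HU, UC) = 90.00° ✓; |UC| = 26.50 ✓; ∠UCD = 148.9° ✓; |CD| = 12.90 ✓; ∠CDL = 75.60° ✓; |DL| = 23.10 ✓; ∠(DL, LT) = 90.00° ✓; |LT| = 8.400 ✓; ∠(LT, TE) = 90.01° ✓; |TE| = 27.70 ✓; ∠TEQ = 127.3° ✓; |EQ| = 10.90 ✗.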